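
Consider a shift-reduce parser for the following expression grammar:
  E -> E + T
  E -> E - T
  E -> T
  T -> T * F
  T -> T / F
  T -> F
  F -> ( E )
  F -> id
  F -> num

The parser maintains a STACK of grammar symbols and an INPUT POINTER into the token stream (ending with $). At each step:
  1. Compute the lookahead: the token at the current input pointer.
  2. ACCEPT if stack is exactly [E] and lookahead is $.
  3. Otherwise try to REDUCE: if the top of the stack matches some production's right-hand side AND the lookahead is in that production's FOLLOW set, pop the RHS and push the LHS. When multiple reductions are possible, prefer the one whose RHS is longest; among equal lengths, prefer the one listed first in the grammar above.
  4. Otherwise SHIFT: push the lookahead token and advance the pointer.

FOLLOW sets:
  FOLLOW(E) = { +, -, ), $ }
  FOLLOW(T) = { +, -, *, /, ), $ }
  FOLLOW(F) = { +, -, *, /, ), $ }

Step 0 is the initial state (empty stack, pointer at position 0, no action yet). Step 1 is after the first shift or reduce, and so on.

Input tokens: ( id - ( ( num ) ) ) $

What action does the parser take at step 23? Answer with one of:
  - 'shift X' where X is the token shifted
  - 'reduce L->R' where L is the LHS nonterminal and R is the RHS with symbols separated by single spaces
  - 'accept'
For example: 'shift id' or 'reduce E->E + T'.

Answer: reduce T->F

Derivation:
Step 1: shift (. Stack=[(] ptr=1 lookahead=id remaining=[id - ( ( num ) ) ) $]
Step 2: shift id. Stack=[( id] ptr=2 lookahead=- remaining=[- ( ( num ) ) ) $]
Step 3: reduce F->id. Stack=[( F] ptr=2 lookahead=- remaining=[- ( ( num ) ) ) $]
Step 4: reduce T->F. Stack=[( T] ptr=2 lookahead=- remaining=[- ( ( num ) ) ) $]
Step 5: reduce E->T. Stack=[( E] ptr=2 lookahead=- remaining=[- ( ( num ) ) ) $]
Step 6: shift -. Stack=[( E -] ptr=3 lookahead=( remaining=[( ( num ) ) ) $]
Step 7: shift (. Stack=[( E - (] ptr=4 lookahead=( remaining=[( num ) ) ) $]
Step 8: shift (. Stack=[( E - ( (] ptr=5 lookahead=num remaining=[num ) ) ) $]
Step 9: shift num. Stack=[( E - ( ( num] ptr=6 lookahead=) remaining=[) ) ) $]
Step 10: reduce F->num. Stack=[( E - ( ( F] ptr=6 lookahead=) remaining=[) ) ) $]
Step 11: reduce T->F. Stack=[( E - ( ( T] ptr=6 lookahead=) remaining=[) ) ) $]
Step 12: reduce E->T. Stack=[( E - ( ( E] ptr=6 lookahead=) remaining=[) ) ) $]
Step 13: shift ). Stack=[( E - ( ( E )] ptr=7 lookahead=) remaining=[) ) $]
Step 14: reduce F->( E ). Stack=[( E - ( F] ptr=7 lookahead=) remaining=[) ) $]
Step 15: reduce T->F. Stack=[( E - ( T] ptr=7 lookahead=) remaining=[) ) $]
Step 16: reduce E->T. Stack=[( E - ( E] ptr=7 lookahead=) remaining=[) ) $]
Step 17: shift ). Stack=[( E - ( E )] ptr=8 lookahead=) remaining=[) $]
Step 18: reduce F->( E ). Stack=[( E - F] ptr=8 lookahead=) remaining=[) $]
Step 19: reduce T->F. Stack=[( E - T] ptr=8 lookahead=) remaining=[) $]
Step 20: reduce E->E - T. Stack=[( E] ptr=8 lookahead=) remaining=[) $]
Step 21: shift ). Stack=[( E )] ptr=9 lookahead=$ remaining=[$]
Step 22: reduce F->( E ). Stack=[F] ptr=9 lookahead=$ remaining=[$]
Step 23: reduce T->F. Stack=[T] ptr=9 lookahead=$ remaining=[$]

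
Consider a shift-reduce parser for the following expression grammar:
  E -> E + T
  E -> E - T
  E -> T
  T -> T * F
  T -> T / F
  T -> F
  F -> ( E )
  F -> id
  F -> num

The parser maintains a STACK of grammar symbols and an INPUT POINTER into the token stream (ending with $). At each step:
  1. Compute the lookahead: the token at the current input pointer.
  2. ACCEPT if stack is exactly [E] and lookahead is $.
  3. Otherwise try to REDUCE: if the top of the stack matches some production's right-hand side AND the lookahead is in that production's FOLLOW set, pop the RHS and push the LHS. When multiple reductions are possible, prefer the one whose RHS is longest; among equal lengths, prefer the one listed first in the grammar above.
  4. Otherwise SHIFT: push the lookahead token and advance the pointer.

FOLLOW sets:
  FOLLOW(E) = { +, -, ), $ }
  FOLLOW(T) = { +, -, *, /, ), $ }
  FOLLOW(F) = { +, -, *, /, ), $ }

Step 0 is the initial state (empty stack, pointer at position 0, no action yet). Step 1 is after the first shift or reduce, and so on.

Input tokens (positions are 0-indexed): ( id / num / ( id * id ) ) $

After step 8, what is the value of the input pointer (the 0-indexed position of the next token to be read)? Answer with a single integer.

Answer: 4

Derivation:
Step 1: shift (. Stack=[(] ptr=1 lookahead=id remaining=[id / num / ( id * id ) ) $]
Step 2: shift id. Stack=[( id] ptr=2 lookahead=/ remaining=[/ num / ( id * id ) ) $]
Step 3: reduce F->id. Stack=[( F] ptr=2 lookahead=/ remaining=[/ num / ( id * id ) ) $]
Step 4: reduce T->F. Stack=[( T] ptr=2 lookahead=/ remaining=[/ num / ( id * id ) ) $]
Step 5: shift /. Stack=[( T /] ptr=3 lookahead=num remaining=[num / ( id * id ) ) $]
Step 6: shift num. Stack=[( T / num] ptr=4 lookahead=/ remaining=[/ ( id * id ) ) $]
Step 7: reduce F->num. Stack=[( T / F] ptr=4 lookahead=/ remaining=[/ ( id * id ) ) $]
Step 8: reduce T->T / F. Stack=[( T] ptr=4 lookahead=/ remaining=[/ ( id * id ) ) $]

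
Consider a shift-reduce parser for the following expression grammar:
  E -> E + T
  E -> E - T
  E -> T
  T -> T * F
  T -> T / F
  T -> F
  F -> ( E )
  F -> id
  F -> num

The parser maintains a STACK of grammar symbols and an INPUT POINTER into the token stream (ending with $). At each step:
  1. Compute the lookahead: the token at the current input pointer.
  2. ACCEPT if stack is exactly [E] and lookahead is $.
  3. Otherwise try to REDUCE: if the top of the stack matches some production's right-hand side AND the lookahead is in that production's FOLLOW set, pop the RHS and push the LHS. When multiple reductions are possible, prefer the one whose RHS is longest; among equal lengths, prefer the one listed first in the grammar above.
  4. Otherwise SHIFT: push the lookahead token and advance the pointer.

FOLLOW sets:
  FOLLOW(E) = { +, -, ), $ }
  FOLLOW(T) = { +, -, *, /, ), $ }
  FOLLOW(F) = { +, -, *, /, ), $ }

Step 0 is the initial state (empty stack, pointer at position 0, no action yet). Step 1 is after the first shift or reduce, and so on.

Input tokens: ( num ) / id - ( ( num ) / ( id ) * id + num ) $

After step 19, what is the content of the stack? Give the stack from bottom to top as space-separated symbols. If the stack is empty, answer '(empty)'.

Step 1: shift (. Stack=[(] ptr=1 lookahead=num remaining=[num ) / id - ( ( num ) / ( id ) * id + num ) $]
Step 2: shift num. Stack=[( num] ptr=2 lookahead=) remaining=[) / id - ( ( num ) / ( id ) * id + num ) $]
Step 3: reduce F->num. Stack=[( F] ptr=2 lookahead=) remaining=[) / id - ( ( num ) / ( id ) * id + num ) $]
Step 4: reduce T->F. Stack=[( T] ptr=2 lookahead=) remaining=[) / id - ( ( num ) / ( id ) * id + num ) $]
Step 5: reduce E->T. Stack=[( E] ptr=2 lookahead=) remaining=[) / id - ( ( num ) / ( id ) * id + num ) $]
Step 6: shift ). Stack=[( E )] ptr=3 lookahead=/ remaining=[/ id - ( ( num ) / ( id ) * id + num ) $]
Step 7: reduce F->( E ). Stack=[F] ptr=3 lookahead=/ remaining=[/ id - ( ( num ) / ( id ) * id + num ) $]
Step 8: reduce T->F. Stack=[T] ptr=3 lookahead=/ remaining=[/ id - ( ( num ) / ( id ) * id + num ) $]
Step 9: shift /. Stack=[T /] ptr=4 lookahead=id remaining=[id - ( ( num ) / ( id ) * id + num ) $]
Step 10: shift id. Stack=[T / id] ptr=5 lookahead=- remaining=[- ( ( num ) / ( id ) * id + num ) $]
Step 11: reduce F->id. Stack=[T / F] ptr=5 lookahead=- remaining=[- ( ( num ) / ( id ) * id + num ) $]
Step 12: reduce T->T / F. Stack=[T] ptr=5 lookahead=- remaining=[- ( ( num ) / ( id ) * id + num ) $]
Step 13: reduce E->T. Stack=[E] ptr=5 lookahead=- remaining=[- ( ( num ) / ( id ) * id + num ) $]
Step 14: shift -. Stack=[E -] ptr=6 lookahead=( remaining=[( ( num ) / ( id ) * id + num ) $]
Step 15: shift (. Stack=[E - (] ptr=7 lookahead=( remaining=[( num ) / ( id ) * id + num ) $]
Step 16: shift (. Stack=[E - ( (] ptr=8 lookahead=num remaining=[num ) / ( id ) * id + num ) $]
Step 17: shift num. Stack=[E - ( ( num] ptr=9 lookahead=) remaining=[) / ( id ) * id + num ) $]
Step 18: reduce F->num. Stack=[E - ( ( F] ptr=9 lookahead=) remaining=[) / ( id ) * id + num ) $]
Step 19: reduce T->F. Stack=[E - ( ( T] ptr=9 lookahead=) remaining=[) / ( id ) * id + num ) $]

Answer: E - ( ( T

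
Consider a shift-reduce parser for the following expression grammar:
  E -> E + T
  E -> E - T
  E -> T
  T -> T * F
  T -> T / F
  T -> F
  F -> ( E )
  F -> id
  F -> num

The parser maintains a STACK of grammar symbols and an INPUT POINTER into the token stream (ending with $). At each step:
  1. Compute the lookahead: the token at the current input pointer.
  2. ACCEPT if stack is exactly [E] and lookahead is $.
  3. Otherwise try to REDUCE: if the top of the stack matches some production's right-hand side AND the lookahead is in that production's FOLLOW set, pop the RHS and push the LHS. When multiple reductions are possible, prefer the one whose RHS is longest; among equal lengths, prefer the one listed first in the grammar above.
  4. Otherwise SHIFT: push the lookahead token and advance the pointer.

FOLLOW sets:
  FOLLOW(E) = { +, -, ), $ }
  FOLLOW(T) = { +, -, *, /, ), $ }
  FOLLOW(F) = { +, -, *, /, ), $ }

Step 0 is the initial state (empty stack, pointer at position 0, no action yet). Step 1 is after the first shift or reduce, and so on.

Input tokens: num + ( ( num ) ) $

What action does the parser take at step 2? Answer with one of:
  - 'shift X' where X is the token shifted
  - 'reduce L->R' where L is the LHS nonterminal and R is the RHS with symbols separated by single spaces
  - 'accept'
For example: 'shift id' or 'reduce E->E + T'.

Step 1: shift num. Stack=[num] ptr=1 lookahead=+ remaining=[+ ( ( num ) ) $]
Step 2: reduce F->num. Stack=[F] ptr=1 lookahead=+ remaining=[+ ( ( num ) ) $]

Answer: reduce F->num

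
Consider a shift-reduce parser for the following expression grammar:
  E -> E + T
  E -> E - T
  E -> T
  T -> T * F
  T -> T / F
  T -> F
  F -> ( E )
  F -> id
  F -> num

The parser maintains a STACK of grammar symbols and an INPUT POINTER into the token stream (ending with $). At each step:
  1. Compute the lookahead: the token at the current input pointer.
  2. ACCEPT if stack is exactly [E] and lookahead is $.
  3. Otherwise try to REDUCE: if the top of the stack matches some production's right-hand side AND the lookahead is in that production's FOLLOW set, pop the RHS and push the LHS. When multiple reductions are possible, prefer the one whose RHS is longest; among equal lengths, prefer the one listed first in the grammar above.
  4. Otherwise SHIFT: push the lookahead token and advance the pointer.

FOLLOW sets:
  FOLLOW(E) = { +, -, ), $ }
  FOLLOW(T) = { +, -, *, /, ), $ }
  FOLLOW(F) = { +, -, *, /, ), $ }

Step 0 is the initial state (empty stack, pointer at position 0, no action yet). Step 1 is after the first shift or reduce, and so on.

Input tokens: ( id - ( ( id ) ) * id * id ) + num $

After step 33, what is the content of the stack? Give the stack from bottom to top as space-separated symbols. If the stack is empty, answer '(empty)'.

Step 1: shift (. Stack=[(] ptr=1 lookahead=id remaining=[id - ( ( id ) ) * id * id ) + num $]
Step 2: shift id. Stack=[( id] ptr=2 lookahead=- remaining=[- ( ( id ) ) * id * id ) + num $]
Step 3: reduce F->id. Stack=[( F] ptr=2 lookahead=- remaining=[- ( ( id ) ) * id * id ) + num $]
Step 4: reduce T->F. Stack=[( T] ptr=2 lookahead=- remaining=[- ( ( id ) ) * id * id ) + num $]
Step 5: reduce E->T. Stack=[( E] ptr=2 lookahead=- remaining=[- ( ( id ) ) * id * id ) + num $]
Step 6: shift -. Stack=[( E -] ptr=3 lookahead=( remaining=[( ( id ) ) * id * id ) + num $]
Step 7: shift (. Stack=[( E - (] ptr=4 lookahead=( remaining=[( id ) ) * id * id ) + num $]
Step 8: shift (. Stack=[( E - ( (] ptr=5 lookahead=id remaining=[id ) ) * id * id ) + num $]
Step 9: shift id. Stack=[( E - ( ( id] ptr=6 lookahead=) remaining=[) ) * id * id ) + num $]
Step 10: reduce F->id. Stack=[( E - ( ( F] ptr=6 lookahead=) remaining=[) ) * id * id ) + num $]
Step 11: reduce T->F. Stack=[( E - ( ( T] ptr=6 lookahead=) remaining=[) ) * id * id ) + num $]
Step 12: reduce E->T. Stack=[( E - ( ( E] ptr=6 lookahead=) remaining=[) ) * id * id ) + num $]
Step 13: shift ). Stack=[( E - ( ( E )] ptr=7 lookahead=) remaining=[) * id * id ) + num $]
Step 14: reduce F->( E ). Stack=[( E - ( F] ptr=7 lookahead=) remaining=[) * id * id ) + num $]
Step 15: reduce T->F. Stack=[( E - ( T] ptr=7 lookahead=) remaining=[) * id * id ) + num $]
Step 16: reduce E->T. Stack=[( E - ( E] ptr=7 lookahead=) remaining=[) * id * id ) + num $]
Step 17: shift ). Stack=[( E - ( E )] ptr=8 lookahead=* remaining=[* id * id ) + num $]
Step 18: reduce F->( E ). Stack=[( E - F] ptr=8 lookahead=* remaining=[* id * id ) + num $]
Step 19: reduce T->F. Stack=[( E - T] ptr=8 lookahead=* remaining=[* id * id ) + num $]
Step 20: shift *. Stack=[( E - T *] ptr=9 lookahead=id remaining=[id * id ) + num $]
Step 21: shift id. Stack=[( E - T * id] ptr=10 lookahead=* remaining=[* id ) + num $]
Step 22: reduce F->id. Stack=[( E - T * F] ptr=10 lookahead=* remaining=[* id ) + num $]
Step 23: reduce T->T * F. Stack=[( E - T] ptr=10 lookahead=* remaining=[* id ) + num $]
Step 24: shift *. Stack=[( E - T *] ptr=11 lookahead=id remaining=[id ) + num $]
Step 25: shift id. Stack=[( E - T * id] ptr=12 lookahead=) remaining=[) + num $]
Step 26: reduce F->id. Stack=[( E - T * F] ptr=12 lookahead=) remaining=[) + num $]
Step 27: reduce T->T * F. Stack=[( E - T] ptr=12 lookahead=) remaining=[) + num $]
Step 28: reduce E->E - T. Stack=[( E] ptr=12 lookahead=) remaining=[) + num $]
Step 29: shift ). Stack=[( E )] ptr=13 lookahead=+ remaining=[+ num $]
Step 30: reduce F->( E ). Stack=[F] ptr=13 lookahead=+ remaining=[+ num $]
Step 31: reduce T->F. Stack=[T] ptr=13 lookahead=+ remaining=[+ num $]
Step 32: reduce E->T. Stack=[E] ptr=13 lookahead=+ remaining=[+ num $]
Step 33: shift +. Stack=[E +] ptr=14 lookahead=num remaining=[num $]

Answer: E +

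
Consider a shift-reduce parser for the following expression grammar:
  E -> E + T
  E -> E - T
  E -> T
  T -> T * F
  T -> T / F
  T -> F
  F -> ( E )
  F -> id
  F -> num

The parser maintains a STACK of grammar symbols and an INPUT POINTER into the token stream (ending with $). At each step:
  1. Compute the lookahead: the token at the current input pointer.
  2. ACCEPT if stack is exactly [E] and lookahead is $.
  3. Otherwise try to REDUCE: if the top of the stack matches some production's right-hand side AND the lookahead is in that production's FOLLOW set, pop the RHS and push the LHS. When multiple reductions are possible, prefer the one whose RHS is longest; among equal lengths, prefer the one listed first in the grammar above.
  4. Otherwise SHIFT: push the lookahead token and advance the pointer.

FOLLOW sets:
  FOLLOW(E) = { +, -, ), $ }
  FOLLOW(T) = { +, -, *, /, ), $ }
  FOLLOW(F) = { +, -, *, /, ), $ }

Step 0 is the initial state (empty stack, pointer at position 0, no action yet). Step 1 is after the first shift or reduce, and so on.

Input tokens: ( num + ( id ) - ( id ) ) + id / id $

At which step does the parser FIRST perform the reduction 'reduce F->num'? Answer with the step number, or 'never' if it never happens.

Step 1: shift (. Stack=[(] ptr=1 lookahead=num remaining=[num + ( id ) - ( id ) ) + id / id $]
Step 2: shift num. Stack=[( num] ptr=2 lookahead=+ remaining=[+ ( id ) - ( id ) ) + id / id $]
Step 3: reduce F->num. Stack=[( F] ptr=2 lookahead=+ remaining=[+ ( id ) - ( id ) ) + id / id $]

Answer: 3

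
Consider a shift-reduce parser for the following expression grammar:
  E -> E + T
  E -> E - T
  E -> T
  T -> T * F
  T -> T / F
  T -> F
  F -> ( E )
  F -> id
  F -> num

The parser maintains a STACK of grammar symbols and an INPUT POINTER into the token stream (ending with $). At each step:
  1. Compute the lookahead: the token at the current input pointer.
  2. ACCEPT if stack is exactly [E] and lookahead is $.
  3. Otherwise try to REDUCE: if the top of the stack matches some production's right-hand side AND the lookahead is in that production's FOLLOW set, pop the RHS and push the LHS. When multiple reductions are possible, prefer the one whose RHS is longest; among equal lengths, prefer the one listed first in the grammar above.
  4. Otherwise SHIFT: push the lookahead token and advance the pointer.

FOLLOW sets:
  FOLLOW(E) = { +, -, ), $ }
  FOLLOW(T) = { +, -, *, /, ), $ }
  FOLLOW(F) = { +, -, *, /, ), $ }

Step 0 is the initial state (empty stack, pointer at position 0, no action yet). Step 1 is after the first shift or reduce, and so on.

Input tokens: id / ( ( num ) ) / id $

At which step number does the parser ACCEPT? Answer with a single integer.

Answer: 23

Derivation:
Step 1: shift id. Stack=[id] ptr=1 lookahead=/ remaining=[/ ( ( num ) ) / id $]
Step 2: reduce F->id. Stack=[F] ptr=1 lookahead=/ remaining=[/ ( ( num ) ) / id $]
Step 3: reduce T->F. Stack=[T] ptr=1 lookahead=/ remaining=[/ ( ( num ) ) / id $]
Step 4: shift /. Stack=[T /] ptr=2 lookahead=( remaining=[( ( num ) ) / id $]
Step 5: shift (. Stack=[T / (] ptr=3 lookahead=( remaining=[( num ) ) / id $]
Step 6: shift (. Stack=[T / ( (] ptr=4 lookahead=num remaining=[num ) ) / id $]
Step 7: shift num. Stack=[T / ( ( num] ptr=5 lookahead=) remaining=[) ) / id $]
Step 8: reduce F->num. Stack=[T / ( ( F] ptr=5 lookahead=) remaining=[) ) / id $]
Step 9: reduce T->F. Stack=[T / ( ( T] ptr=5 lookahead=) remaining=[) ) / id $]
Step 10: reduce E->T. Stack=[T / ( ( E] ptr=5 lookahead=) remaining=[) ) / id $]
Step 11: shift ). Stack=[T / ( ( E )] ptr=6 lookahead=) remaining=[) / id $]
Step 12: reduce F->( E ). Stack=[T / ( F] ptr=6 lookahead=) remaining=[) / id $]
Step 13: reduce T->F. Stack=[T / ( T] ptr=6 lookahead=) remaining=[) / id $]
Step 14: reduce E->T. Stack=[T / ( E] ptr=6 lookahead=) remaining=[) / id $]
Step 15: shift ). Stack=[T / ( E )] ptr=7 lookahead=/ remaining=[/ id $]
Step 16: reduce F->( E ). Stack=[T / F] ptr=7 lookahead=/ remaining=[/ id $]
Step 17: reduce T->T / F. Stack=[T] ptr=7 lookahead=/ remaining=[/ id $]
Step 18: shift /. Stack=[T /] ptr=8 lookahead=id remaining=[id $]
Step 19: shift id. Stack=[T / id] ptr=9 lookahead=$ remaining=[$]
Step 20: reduce F->id. Stack=[T / F] ptr=9 lookahead=$ remaining=[$]
Step 21: reduce T->T / F. Stack=[T] ptr=9 lookahead=$ remaining=[$]
Step 22: reduce E->T. Stack=[E] ptr=9 lookahead=$ remaining=[$]
Step 23: accept. Stack=[E] ptr=9 lookahead=$ remaining=[$]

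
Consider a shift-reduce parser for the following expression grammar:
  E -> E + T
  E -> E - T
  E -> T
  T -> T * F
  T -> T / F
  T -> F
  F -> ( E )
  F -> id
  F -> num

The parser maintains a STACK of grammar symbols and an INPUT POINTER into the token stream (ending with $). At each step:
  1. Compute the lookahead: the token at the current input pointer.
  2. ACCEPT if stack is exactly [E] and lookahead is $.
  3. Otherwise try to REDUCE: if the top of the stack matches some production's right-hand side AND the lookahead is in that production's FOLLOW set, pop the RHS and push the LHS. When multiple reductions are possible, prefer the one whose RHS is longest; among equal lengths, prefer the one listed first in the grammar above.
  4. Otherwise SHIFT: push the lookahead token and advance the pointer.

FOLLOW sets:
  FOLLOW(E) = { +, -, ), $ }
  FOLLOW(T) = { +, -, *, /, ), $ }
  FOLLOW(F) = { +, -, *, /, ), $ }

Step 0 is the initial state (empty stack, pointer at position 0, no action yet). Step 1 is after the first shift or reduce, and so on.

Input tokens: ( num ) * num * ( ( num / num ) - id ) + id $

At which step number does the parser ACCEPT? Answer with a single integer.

Step 1: shift (. Stack=[(] ptr=1 lookahead=num remaining=[num ) * num * ( ( num / num ) - id ) + id $]
Step 2: shift num. Stack=[( num] ptr=2 lookahead=) remaining=[) * num * ( ( num / num ) - id ) + id $]
Step 3: reduce F->num. Stack=[( F] ptr=2 lookahead=) remaining=[) * num * ( ( num / num ) - id ) + id $]
Step 4: reduce T->F. Stack=[( T] ptr=2 lookahead=) remaining=[) * num * ( ( num / num ) - id ) + id $]
Step 5: reduce E->T. Stack=[( E] ptr=2 lookahead=) remaining=[) * num * ( ( num / num ) - id ) + id $]
Step 6: shift ). Stack=[( E )] ptr=3 lookahead=* remaining=[* num * ( ( num / num ) - id ) + id $]
Step 7: reduce F->( E ). Stack=[F] ptr=3 lookahead=* remaining=[* num * ( ( num / num ) - id ) + id $]
Step 8: reduce T->F. Stack=[T] ptr=3 lookahead=* remaining=[* num * ( ( num / num ) - id ) + id $]
Step 9: shift *. Stack=[T *] ptr=4 lookahead=num remaining=[num * ( ( num / num ) - id ) + id $]
Step 10: shift num. Stack=[T * num] ptr=5 lookahead=* remaining=[* ( ( num / num ) - id ) + id $]
Step 11: reduce F->num. Stack=[T * F] ptr=5 lookahead=* remaining=[* ( ( num / num ) - id ) + id $]
Step 12: reduce T->T * F. Stack=[T] ptr=5 lookahead=* remaining=[* ( ( num / num ) - id ) + id $]
Step 13: shift *. Stack=[T *] ptr=6 lookahead=( remaining=[( ( num / num ) - id ) + id $]
Step 14: shift (. Stack=[T * (] ptr=7 lookahead=( remaining=[( num / num ) - id ) + id $]
Step 15: shift (. Stack=[T * ( (] ptr=8 lookahead=num remaining=[num / num ) - id ) + id $]
Step 16: shift num. Stack=[T * ( ( num] ptr=9 lookahead=/ remaining=[/ num ) - id ) + id $]
Step 17: reduce F->num. Stack=[T * ( ( F] ptr=9 lookahead=/ remaining=[/ num ) - id ) + id $]
Step 18: reduce T->F. Stack=[T * ( ( T] ptr=9 lookahead=/ remaining=[/ num ) - id ) + id $]
Step 19: shift /. Stack=[T * ( ( T /] ptr=10 lookahead=num remaining=[num ) - id ) + id $]
Step 20: shift num. Stack=[T * ( ( T / num] ptr=11 lookahead=) remaining=[) - id ) + id $]
Step 21: reduce F->num. Stack=[T * ( ( T / F] ptr=11 lookahead=) remaining=[) - id ) + id $]
Step 22: reduce T->T / F. Stack=[T * ( ( T] ptr=11 lookahead=) remaining=[) - id ) + id $]
Step 23: reduce E->T. Stack=[T * ( ( E] ptr=11 lookahead=) remaining=[) - id ) + id $]
Step 24: shift ). Stack=[T * ( ( E )] ptr=12 lookahead=- remaining=[- id ) + id $]
Step 25: reduce F->( E ). Stack=[T * ( F] ptr=12 lookahead=- remaining=[- id ) + id $]
Step 26: reduce T->F. Stack=[T * ( T] ptr=12 lookahead=- remaining=[- id ) + id $]
Step 27: reduce E->T. Stack=[T * ( E] ptr=12 lookahead=- remaining=[- id ) + id $]
Step 28: shift -. Stack=[T * ( E -] ptr=13 lookahead=id remaining=[id ) + id $]
Step 29: shift id. Stack=[T * ( E - id] ptr=14 lookahead=) remaining=[) + id $]
Step 30: reduce F->id. Stack=[T * ( E - F] ptr=14 lookahead=) remaining=[) + id $]
Step 31: reduce T->F. Stack=[T * ( E - T] ptr=14 lookahead=) remaining=[) + id $]
Step 32: reduce E->E - T. Stack=[T * ( E] ptr=14 lookahead=) remaining=[) + id $]
Step 33: shift ). Stack=[T * ( E )] ptr=15 lookahead=+ remaining=[+ id $]
Step 34: reduce F->( E ). Stack=[T * F] ptr=15 lookahead=+ remaining=[+ id $]
Step 35: reduce T->T * F. Stack=[T] ptr=15 lookahead=+ remaining=[+ id $]
Step 36: reduce E->T. Stack=[E] ptr=15 lookahead=+ remaining=[+ id $]
Step 37: shift +. Stack=[E +] ptr=16 lookahead=id remaining=[id $]
Step 38: shift id. Stack=[E + id] ptr=17 lookahead=$ remaining=[$]
Step 39: reduce F->id. Stack=[E + F] ptr=17 lookahead=$ remaining=[$]
Step 40: reduce T->F. Stack=[E + T] ptr=17 lookahead=$ remaining=[$]
Step 41: reduce E->E + T. Stack=[E] ptr=17 lookahead=$ remaining=[$]
Step 42: accept. Stack=[E] ptr=17 lookahead=$ remaining=[$]

Answer: 42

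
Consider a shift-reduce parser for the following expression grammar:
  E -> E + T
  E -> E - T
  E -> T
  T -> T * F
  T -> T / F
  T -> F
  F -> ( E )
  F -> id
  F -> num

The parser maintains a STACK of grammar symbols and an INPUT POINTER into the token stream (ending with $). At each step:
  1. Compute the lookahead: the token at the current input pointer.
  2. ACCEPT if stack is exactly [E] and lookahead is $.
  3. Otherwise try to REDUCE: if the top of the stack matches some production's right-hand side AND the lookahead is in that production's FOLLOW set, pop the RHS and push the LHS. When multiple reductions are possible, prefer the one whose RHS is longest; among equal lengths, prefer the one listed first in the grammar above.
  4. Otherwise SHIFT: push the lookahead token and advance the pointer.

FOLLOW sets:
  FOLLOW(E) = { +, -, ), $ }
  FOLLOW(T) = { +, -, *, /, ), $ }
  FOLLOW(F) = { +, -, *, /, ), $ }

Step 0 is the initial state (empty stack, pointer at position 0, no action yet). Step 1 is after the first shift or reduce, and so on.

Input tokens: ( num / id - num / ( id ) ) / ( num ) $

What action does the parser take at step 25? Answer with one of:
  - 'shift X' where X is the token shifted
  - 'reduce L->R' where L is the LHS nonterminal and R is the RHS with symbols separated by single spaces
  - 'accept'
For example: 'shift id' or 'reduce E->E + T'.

Step 1: shift (. Stack=[(] ptr=1 lookahead=num remaining=[num / id - num / ( id ) ) / ( num ) $]
Step 2: shift num. Stack=[( num] ptr=2 lookahead=/ remaining=[/ id - num / ( id ) ) / ( num ) $]
Step 3: reduce F->num. Stack=[( F] ptr=2 lookahead=/ remaining=[/ id - num / ( id ) ) / ( num ) $]
Step 4: reduce T->F. Stack=[( T] ptr=2 lookahead=/ remaining=[/ id - num / ( id ) ) / ( num ) $]
Step 5: shift /. Stack=[( T /] ptr=3 lookahead=id remaining=[id - num / ( id ) ) / ( num ) $]
Step 6: shift id. Stack=[( T / id] ptr=4 lookahead=- remaining=[- num / ( id ) ) / ( num ) $]
Step 7: reduce F->id. Stack=[( T / F] ptr=4 lookahead=- remaining=[- num / ( id ) ) / ( num ) $]
Step 8: reduce T->T / F. Stack=[( T] ptr=4 lookahead=- remaining=[- num / ( id ) ) / ( num ) $]
Step 9: reduce E->T. Stack=[( E] ptr=4 lookahead=- remaining=[- num / ( id ) ) / ( num ) $]
Step 10: shift -. Stack=[( E -] ptr=5 lookahead=num remaining=[num / ( id ) ) / ( num ) $]
Step 11: shift num. Stack=[( E - num] ptr=6 lookahead=/ remaining=[/ ( id ) ) / ( num ) $]
Step 12: reduce F->num. Stack=[( E - F] ptr=6 lookahead=/ remaining=[/ ( id ) ) / ( num ) $]
Step 13: reduce T->F. Stack=[( E - T] ptr=6 lookahead=/ remaining=[/ ( id ) ) / ( num ) $]
Step 14: shift /. Stack=[( E - T /] ptr=7 lookahead=( remaining=[( id ) ) / ( num ) $]
Step 15: shift (. Stack=[( E - T / (] ptr=8 lookahead=id remaining=[id ) ) / ( num ) $]
Step 16: shift id. Stack=[( E - T / ( id] ptr=9 lookahead=) remaining=[) ) / ( num ) $]
Step 17: reduce F->id. Stack=[( E - T / ( F] ptr=9 lookahead=) remaining=[) ) / ( num ) $]
Step 18: reduce T->F. Stack=[( E - T / ( T] ptr=9 lookahead=) remaining=[) ) / ( num ) $]
Step 19: reduce E->T. Stack=[( E - T / ( E] ptr=9 lookahead=) remaining=[) ) / ( num ) $]
Step 20: shift ). Stack=[( E - T / ( E )] ptr=10 lookahead=) remaining=[) / ( num ) $]
Step 21: reduce F->( E ). Stack=[( E - T / F] ptr=10 lookahead=) remaining=[) / ( num ) $]
Step 22: reduce T->T / F. Stack=[( E - T] ptr=10 lookahead=) remaining=[) / ( num ) $]
Step 23: reduce E->E - T. Stack=[( E] ptr=10 lookahead=) remaining=[) / ( num ) $]
Step 24: shift ). Stack=[( E )] ptr=11 lookahead=/ remaining=[/ ( num ) $]
Step 25: reduce F->( E ). Stack=[F] ptr=11 lookahead=/ remaining=[/ ( num ) $]

Answer: reduce F->( E )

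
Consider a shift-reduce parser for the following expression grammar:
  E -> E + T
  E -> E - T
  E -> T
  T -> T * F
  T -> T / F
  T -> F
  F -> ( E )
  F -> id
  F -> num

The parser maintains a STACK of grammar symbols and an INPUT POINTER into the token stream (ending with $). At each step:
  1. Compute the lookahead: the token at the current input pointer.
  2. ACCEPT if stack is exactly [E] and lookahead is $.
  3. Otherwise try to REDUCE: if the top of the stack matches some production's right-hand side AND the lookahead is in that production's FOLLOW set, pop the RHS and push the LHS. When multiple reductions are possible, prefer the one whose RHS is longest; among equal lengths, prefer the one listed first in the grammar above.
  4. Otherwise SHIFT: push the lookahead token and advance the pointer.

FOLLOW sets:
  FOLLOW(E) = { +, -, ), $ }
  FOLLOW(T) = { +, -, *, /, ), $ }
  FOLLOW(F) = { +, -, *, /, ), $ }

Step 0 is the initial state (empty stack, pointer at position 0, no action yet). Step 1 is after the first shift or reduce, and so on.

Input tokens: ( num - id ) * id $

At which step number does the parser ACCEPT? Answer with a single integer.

Answer: 19

Derivation:
Step 1: shift (. Stack=[(] ptr=1 lookahead=num remaining=[num - id ) * id $]
Step 2: shift num. Stack=[( num] ptr=2 lookahead=- remaining=[- id ) * id $]
Step 3: reduce F->num. Stack=[( F] ptr=2 lookahead=- remaining=[- id ) * id $]
Step 4: reduce T->F. Stack=[( T] ptr=2 lookahead=- remaining=[- id ) * id $]
Step 5: reduce E->T. Stack=[( E] ptr=2 lookahead=- remaining=[- id ) * id $]
Step 6: shift -. Stack=[( E -] ptr=3 lookahead=id remaining=[id ) * id $]
Step 7: shift id. Stack=[( E - id] ptr=4 lookahead=) remaining=[) * id $]
Step 8: reduce F->id. Stack=[( E - F] ptr=4 lookahead=) remaining=[) * id $]
Step 9: reduce T->F. Stack=[( E - T] ptr=4 lookahead=) remaining=[) * id $]
Step 10: reduce E->E - T. Stack=[( E] ptr=4 lookahead=) remaining=[) * id $]
Step 11: shift ). Stack=[( E )] ptr=5 lookahead=* remaining=[* id $]
Step 12: reduce F->( E ). Stack=[F] ptr=5 lookahead=* remaining=[* id $]
Step 13: reduce T->F. Stack=[T] ptr=5 lookahead=* remaining=[* id $]
Step 14: shift *. Stack=[T *] ptr=6 lookahead=id remaining=[id $]
Step 15: shift id. Stack=[T * id] ptr=7 lookahead=$ remaining=[$]
Step 16: reduce F->id. Stack=[T * F] ptr=7 lookahead=$ remaining=[$]
Step 17: reduce T->T * F. Stack=[T] ptr=7 lookahead=$ remaining=[$]
Step 18: reduce E->T. Stack=[E] ptr=7 lookahead=$ remaining=[$]
Step 19: accept. Stack=[E] ptr=7 lookahead=$ remaining=[$]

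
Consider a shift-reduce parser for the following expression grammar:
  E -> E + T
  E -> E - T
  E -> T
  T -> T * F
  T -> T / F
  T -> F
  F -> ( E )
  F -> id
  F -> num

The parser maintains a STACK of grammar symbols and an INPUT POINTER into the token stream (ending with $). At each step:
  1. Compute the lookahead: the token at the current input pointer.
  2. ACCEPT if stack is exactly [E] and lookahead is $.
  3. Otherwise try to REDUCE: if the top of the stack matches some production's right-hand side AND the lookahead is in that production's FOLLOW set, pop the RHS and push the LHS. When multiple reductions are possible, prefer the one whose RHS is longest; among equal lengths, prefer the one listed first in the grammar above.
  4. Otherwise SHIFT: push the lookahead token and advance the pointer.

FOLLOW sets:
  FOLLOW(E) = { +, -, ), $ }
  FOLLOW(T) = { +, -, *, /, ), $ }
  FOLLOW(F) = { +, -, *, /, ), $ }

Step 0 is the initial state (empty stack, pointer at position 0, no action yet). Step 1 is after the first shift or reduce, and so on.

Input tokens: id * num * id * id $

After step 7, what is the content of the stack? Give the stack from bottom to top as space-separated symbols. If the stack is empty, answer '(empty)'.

Step 1: shift id. Stack=[id] ptr=1 lookahead=* remaining=[* num * id * id $]
Step 2: reduce F->id. Stack=[F] ptr=1 lookahead=* remaining=[* num * id * id $]
Step 3: reduce T->F. Stack=[T] ptr=1 lookahead=* remaining=[* num * id * id $]
Step 4: shift *. Stack=[T *] ptr=2 lookahead=num remaining=[num * id * id $]
Step 5: shift num. Stack=[T * num] ptr=3 lookahead=* remaining=[* id * id $]
Step 6: reduce F->num. Stack=[T * F] ptr=3 lookahead=* remaining=[* id * id $]
Step 7: reduce T->T * F. Stack=[T] ptr=3 lookahead=* remaining=[* id * id $]

Answer: T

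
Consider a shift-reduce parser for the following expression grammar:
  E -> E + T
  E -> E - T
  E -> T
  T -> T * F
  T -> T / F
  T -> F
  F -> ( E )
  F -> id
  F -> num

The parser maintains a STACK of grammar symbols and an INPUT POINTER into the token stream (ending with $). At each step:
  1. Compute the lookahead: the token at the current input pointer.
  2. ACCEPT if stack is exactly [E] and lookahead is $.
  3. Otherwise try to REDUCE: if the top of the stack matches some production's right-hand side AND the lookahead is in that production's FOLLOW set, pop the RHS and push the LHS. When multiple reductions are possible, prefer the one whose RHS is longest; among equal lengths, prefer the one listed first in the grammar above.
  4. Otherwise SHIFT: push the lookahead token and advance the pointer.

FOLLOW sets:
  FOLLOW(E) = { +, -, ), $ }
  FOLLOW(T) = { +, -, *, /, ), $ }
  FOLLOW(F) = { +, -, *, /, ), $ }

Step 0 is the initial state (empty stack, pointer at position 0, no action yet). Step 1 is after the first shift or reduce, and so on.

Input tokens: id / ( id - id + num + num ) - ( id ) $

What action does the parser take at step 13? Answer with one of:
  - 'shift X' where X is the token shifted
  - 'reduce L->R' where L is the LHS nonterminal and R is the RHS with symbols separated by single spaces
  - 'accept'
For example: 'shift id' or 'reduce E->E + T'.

Answer: reduce T->F

Derivation:
Step 1: shift id. Stack=[id] ptr=1 lookahead=/ remaining=[/ ( id - id + num + num ) - ( id ) $]
Step 2: reduce F->id. Stack=[F] ptr=1 lookahead=/ remaining=[/ ( id - id + num + num ) - ( id ) $]
Step 3: reduce T->F. Stack=[T] ptr=1 lookahead=/ remaining=[/ ( id - id + num + num ) - ( id ) $]
Step 4: shift /. Stack=[T /] ptr=2 lookahead=( remaining=[( id - id + num + num ) - ( id ) $]
Step 5: shift (. Stack=[T / (] ptr=3 lookahead=id remaining=[id - id + num + num ) - ( id ) $]
Step 6: shift id. Stack=[T / ( id] ptr=4 lookahead=- remaining=[- id + num + num ) - ( id ) $]
Step 7: reduce F->id. Stack=[T / ( F] ptr=4 lookahead=- remaining=[- id + num + num ) - ( id ) $]
Step 8: reduce T->F. Stack=[T / ( T] ptr=4 lookahead=- remaining=[- id + num + num ) - ( id ) $]
Step 9: reduce E->T. Stack=[T / ( E] ptr=4 lookahead=- remaining=[- id + num + num ) - ( id ) $]
Step 10: shift -. Stack=[T / ( E -] ptr=5 lookahead=id remaining=[id + num + num ) - ( id ) $]
Step 11: shift id. Stack=[T / ( E - id] ptr=6 lookahead=+ remaining=[+ num + num ) - ( id ) $]
Step 12: reduce F->id. Stack=[T / ( E - F] ptr=6 lookahead=+ remaining=[+ num + num ) - ( id ) $]
Step 13: reduce T->F. Stack=[T / ( E - T] ptr=6 lookahead=+ remaining=[+ num + num ) - ( id ) $]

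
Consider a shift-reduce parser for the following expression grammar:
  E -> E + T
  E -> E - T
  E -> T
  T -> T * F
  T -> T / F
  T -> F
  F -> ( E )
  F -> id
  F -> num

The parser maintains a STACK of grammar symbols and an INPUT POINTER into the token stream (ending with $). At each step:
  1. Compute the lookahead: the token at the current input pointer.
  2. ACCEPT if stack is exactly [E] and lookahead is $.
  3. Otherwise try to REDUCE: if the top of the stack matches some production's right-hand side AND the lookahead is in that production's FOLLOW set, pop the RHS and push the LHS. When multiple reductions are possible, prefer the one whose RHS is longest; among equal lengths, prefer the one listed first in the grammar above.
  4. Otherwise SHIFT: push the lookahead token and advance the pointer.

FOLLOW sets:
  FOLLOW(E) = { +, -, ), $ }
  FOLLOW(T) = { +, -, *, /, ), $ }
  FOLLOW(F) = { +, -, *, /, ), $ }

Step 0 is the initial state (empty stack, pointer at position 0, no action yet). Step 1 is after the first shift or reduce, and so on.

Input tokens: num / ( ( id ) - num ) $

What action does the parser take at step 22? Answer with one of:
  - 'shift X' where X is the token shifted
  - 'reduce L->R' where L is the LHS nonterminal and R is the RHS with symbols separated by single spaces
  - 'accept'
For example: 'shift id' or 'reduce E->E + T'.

Step 1: shift num. Stack=[num] ptr=1 lookahead=/ remaining=[/ ( ( id ) - num ) $]
Step 2: reduce F->num. Stack=[F] ptr=1 lookahead=/ remaining=[/ ( ( id ) - num ) $]
Step 3: reduce T->F. Stack=[T] ptr=1 lookahead=/ remaining=[/ ( ( id ) - num ) $]
Step 4: shift /. Stack=[T /] ptr=2 lookahead=( remaining=[( ( id ) - num ) $]
Step 5: shift (. Stack=[T / (] ptr=3 lookahead=( remaining=[( id ) - num ) $]
Step 6: shift (. Stack=[T / ( (] ptr=4 lookahead=id remaining=[id ) - num ) $]
Step 7: shift id. Stack=[T / ( ( id] ptr=5 lookahead=) remaining=[) - num ) $]
Step 8: reduce F->id. Stack=[T / ( ( F] ptr=5 lookahead=) remaining=[) - num ) $]
Step 9: reduce T->F. Stack=[T / ( ( T] ptr=5 lookahead=) remaining=[) - num ) $]
Step 10: reduce E->T. Stack=[T / ( ( E] ptr=5 lookahead=) remaining=[) - num ) $]
Step 11: shift ). Stack=[T / ( ( E )] ptr=6 lookahead=- remaining=[- num ) $]
Step 12: reduce F->( E ). Stack=[T / ( F] ptr=6 lookahead=- remaining=[- num ) $]
Step 13: reduce T->F. Stack=[T / ( T] ptr=6 lookahead=- remaining=[- num ) $]
Step 14: reduce E->T. Stack=[T / ( E] ptr=6 lookahead=- remaining=[- num ) $]
Step 15: shift -. Stack=[T / ( E -] ptr=7 lookahead=num remaining=[num ) $]
Step 16: shift num. Stack=[T / ( E - num] ptr=8 lookahead=) remaining=[) $]
Step 17: reduce F->num. Stack=[T / ( E - F] ptr=8 lookahead=) remaining=[) $]
Step 18: reduce T->F. Stack=[T / ( E - T] ptr=8 lookahead=) remaining=[) $]
Step 19: reduce E->E - T. Stack=[T / ( E] ptr=8 lookahead=) remaining=[) $]
Step 20: shift ). Stack=[T / ( E )] ptr=9 lookahead=$ remaining=[$]
Step 21: reduce F->( E ). Stack=[T / F] ptr=9 lookahead=$ remaining=[$]
Step 22: reduce T->T / F. Stack=[T] ptr=9 lookahead=$ remaining=[$]

Answer: reduce T->T / F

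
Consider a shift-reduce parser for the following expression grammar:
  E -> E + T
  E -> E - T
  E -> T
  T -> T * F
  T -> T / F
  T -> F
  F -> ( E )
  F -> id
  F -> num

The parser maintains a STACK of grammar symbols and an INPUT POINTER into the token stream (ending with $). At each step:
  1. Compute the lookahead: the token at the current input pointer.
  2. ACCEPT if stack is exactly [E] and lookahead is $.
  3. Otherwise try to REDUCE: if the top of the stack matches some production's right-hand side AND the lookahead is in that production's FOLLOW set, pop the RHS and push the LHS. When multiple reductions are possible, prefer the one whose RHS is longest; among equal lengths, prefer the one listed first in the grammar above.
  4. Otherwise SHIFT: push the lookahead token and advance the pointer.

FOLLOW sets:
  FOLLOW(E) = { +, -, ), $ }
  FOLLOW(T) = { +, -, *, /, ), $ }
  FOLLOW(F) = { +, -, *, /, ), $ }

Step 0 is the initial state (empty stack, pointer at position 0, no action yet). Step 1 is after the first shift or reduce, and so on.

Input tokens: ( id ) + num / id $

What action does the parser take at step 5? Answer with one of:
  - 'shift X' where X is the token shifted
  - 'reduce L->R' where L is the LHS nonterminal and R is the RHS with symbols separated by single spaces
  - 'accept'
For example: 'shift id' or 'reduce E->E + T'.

Step 1: shift (. Stack=[(] ptr=1 lookahead=id remaining=[id ) + num / id $]
Step 2: shift id. Stack=[( id] ptr=2 lookahead=) remaining=[) + num / id $]
Step 3: reduce F->id. Stack=[( F] ptr=2 lookahead=) remaining=[) + num / id $]
Step 4: reduce T->F. Stack=[( T] ptr=2 lookahead=) remaining=[) + num / id $]
Step 5: reduce E->T. Stack=[( E] ptr=2 lookahead=) remaining=[) + num / id $]

Answer: reduce E->T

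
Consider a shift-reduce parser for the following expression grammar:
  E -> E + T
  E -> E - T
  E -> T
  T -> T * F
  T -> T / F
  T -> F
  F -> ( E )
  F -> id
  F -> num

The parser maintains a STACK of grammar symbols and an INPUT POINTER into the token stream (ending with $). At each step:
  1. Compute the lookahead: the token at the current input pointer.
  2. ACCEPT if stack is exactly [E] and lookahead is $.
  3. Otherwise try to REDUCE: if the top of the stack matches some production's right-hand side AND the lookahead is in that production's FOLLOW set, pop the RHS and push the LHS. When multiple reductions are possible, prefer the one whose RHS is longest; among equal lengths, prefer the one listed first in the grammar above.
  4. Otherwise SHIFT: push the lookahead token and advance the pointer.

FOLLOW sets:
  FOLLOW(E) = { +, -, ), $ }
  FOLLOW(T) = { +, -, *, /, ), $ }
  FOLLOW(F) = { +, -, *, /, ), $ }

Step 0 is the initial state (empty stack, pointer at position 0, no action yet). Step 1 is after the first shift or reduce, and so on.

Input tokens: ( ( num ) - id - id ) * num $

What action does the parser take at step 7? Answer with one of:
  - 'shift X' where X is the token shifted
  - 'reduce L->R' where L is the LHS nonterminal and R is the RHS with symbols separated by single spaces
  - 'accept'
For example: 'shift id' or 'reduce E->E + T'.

Step 1: shift (. Stack=[(] ptr=1 lookahead=( remaining=[( num ) - id - id ) * num $]
Step 2: shift (. Stack=[( (] ptr=2 lookahead=num remaining=[num ) - id - id ) * num $]
Step 3: shift num. Stack=[( ( num] ptr=3 lookahead=) remaining=[) - id - id ) * num $]
Step 4: reduce F->num. Stack=[( ( F] ptr=3 lookahead=) remaining=[) - id - id ) * num $]
Step 5: reduce T->F. Stack=[( ( T] ptr=3 lookahead=) remaining=[) - id - id ) * num $]
Step 6: reduce E->T. Stack=[( ( E] ptr=3 lookahead=) remaining=[) - id - id ) * num $]
Step 7: shift ). Stack=[( ( E )] ptr=4 lookahead=- remaining=[- id - id ) * num $]

Answer: shift )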